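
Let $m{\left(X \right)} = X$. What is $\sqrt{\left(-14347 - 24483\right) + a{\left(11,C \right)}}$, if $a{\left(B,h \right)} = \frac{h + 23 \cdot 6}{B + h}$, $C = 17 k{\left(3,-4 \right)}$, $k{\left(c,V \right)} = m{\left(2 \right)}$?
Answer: $\frac{i \sqrt{8735890}}{15} \approx 197.04 i$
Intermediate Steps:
$k{\left(c,V \right)} = 2$
$C = 34$ ($C = 17 \cdot 2 = 34$)
$a{\left(B,h \right)} = \frac{138 + h}{B + h}$ ($a{\left(B,h \right)} = \frac{h + 138}{B + h} = \frac{138 + h}{B + h}$)
$\sqrt{\left(-14347 - 24483\right) + a{\left(11,C \right)}} = \sqrt{\left(-14347 - 24483\right) + \frac{138 + 34}{11 + 34}} = \sqrt{-38830 + \frac{1}{45} \cdot 172} = \sqrt{-38830 + \frac{172}{45}} = \sqrt{- \frac{1747178}{45}} = \frac{i \sqrt{8735890}}{15}$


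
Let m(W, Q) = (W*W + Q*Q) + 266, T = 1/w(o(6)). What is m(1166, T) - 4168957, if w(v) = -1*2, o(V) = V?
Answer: -11236539/4 ≈ -2.8091e+6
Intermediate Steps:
w(v) = -2
T = -½ (T = 1/(-2) = -½ ≈ -0.50000)
m(W, Q) = 266 + Q² + W² (m(W, Q) = (W² + Q²) + 266 = (Q² + W²) + 266 = 266 + Q² + W²)
m(1166, T) - 4168957 = (266 + (-½)² + 1166²) - 4168957 = (266 + ¼ + 1359556) - 4168957 = 5439289/4 - 4168957 = -11236539/4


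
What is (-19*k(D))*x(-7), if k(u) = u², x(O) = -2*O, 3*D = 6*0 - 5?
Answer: -6650/9 ≈ -738.89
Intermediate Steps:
D = -5/3 (D = (6*0 - 5)/3 = (0 - 5)/3 = (⅓)*(-5) = -5/3 ≈ -1.6667)
(-19*k(D))*x(-7) = (-19*(-5/3)²)*(-2*(-7)) = -19*25/9*14 = -475/9*14 = -6650/9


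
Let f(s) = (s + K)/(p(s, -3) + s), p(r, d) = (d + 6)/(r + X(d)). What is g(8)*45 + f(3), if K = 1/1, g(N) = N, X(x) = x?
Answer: 360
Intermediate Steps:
K = 1 (K = 1*1 = 1)
p(r, d) = (6 + d)/(d + r) (p(r, d) = (d + 6)/(r + d) = (6 + d)/(d + r))
f(s) = (1 + s)/(s + 3/(-3 + s)) (f(s) = (s + 1)/((6 - 3)/(-3 + s) + s) = (1 + s)/(3/(-3 + s) + s) = (1 + s)/(s + 3/(-3 + s)))
g(8)*45 + f(3) = 8*45 + (1 + 3)*(-3 + 3)/(3 + 3*(-3 + 3)) = 360 + 4*0/(3 + 3*0) = 360 + 4*0/(3 + 0) = 360 + 4*0/3 = 360 + (⅓)*4*0 = 360 + 0 = 360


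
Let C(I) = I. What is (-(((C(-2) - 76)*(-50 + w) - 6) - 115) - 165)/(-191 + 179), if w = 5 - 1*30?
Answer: 2947/6 ≈ 491.17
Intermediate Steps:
w = -25 (w = 5 - 30 = -25)
(-(((C(-2) - 76)*(-50 + w) - 6) - 115) - 165)/(-191 + 179) = (-(((-2 - 76)*(-50 - 25) - 6) - 115) - 165)/(-191 + 179) = (-((-78*(-75) - 6) - 115) - 165)/(-12) = (-((5850 - 6) - 115) - 165)*(-1/12) = (-(5844 - 115) - 165)*(-1/12) = (-1*5729 - 165)*(-1/12) = (-5729 - 165)*(-1/12) = -5894*(-1/12) = 2947/6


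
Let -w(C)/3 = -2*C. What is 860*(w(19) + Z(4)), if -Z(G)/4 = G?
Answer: 84280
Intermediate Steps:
w(C) = 6*C (w(C) = -(-6)*C = 6*C)
Z(G) = -4*G
860*(w(19) + Z(4)) = 860*(6*19 - 4*4) = 860*(114 - 16) = 860*98 = 84280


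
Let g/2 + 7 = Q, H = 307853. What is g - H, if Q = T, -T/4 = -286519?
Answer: 1984285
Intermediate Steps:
T = 1146076 (T = -4*(-286519) = 1146076)
Q = 1146076
g = 2292138 (g = -14 + 2*1146076 = -14 + 2292152 = 2292138)
g - H = 2292138 - 1*307853 = 2292138 - 307853 = 1984285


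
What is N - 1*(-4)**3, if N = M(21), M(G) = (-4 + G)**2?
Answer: 353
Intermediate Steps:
N = 289 (N = (-4 + 21)**2 = 17**2 = 289)
N - 1*(-4)**3 = 289 - 1*(-4)**3 = 289 - 1*(-64) = 289 + 64 = 353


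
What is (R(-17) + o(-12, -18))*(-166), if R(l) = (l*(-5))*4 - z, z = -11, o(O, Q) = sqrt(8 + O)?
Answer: -58266 - 332*I ≈ -58266.0 - 332.0*I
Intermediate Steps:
R(l) = 11 - 20*l (R(l) = (l*(-5))*4 - 1*(-11) = -5*l*4 + 11 = -20*l + 11 = 11 - 20*l)
(R(-17) + o(-12, -18))*(-166) = ((11 - 20*(-17)) + sqrt(8 - 12))*(-166) = ((11 + 340) + sqrt(-4))*(-166) = (351 + 2*I)*(-166) = -58266 - 332*I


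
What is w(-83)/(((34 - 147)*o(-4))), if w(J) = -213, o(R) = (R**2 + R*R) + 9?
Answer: 213/4633 ≈ 0.045975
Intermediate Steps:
o(R) = 9 + 2*R**2 (o(R) = (R**2 + R**2) + 9 = 2*R**2 + 9 = 9 + 2*R**2)
w(-83)/(((34 - 147)*o(-4))) = -213*1/((9 + 2*(-4)**2)*(34 - 147)) = -213*(-1/(113*(9 + 2*16))) = -213*(-1/(113*(9 + 32))) = -213/((-113*41)) = -213/(-4633) = -213*(-1/4633) = 213/4633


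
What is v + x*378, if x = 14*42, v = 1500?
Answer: 223764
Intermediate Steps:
x = 588
v + x*378 = 1500 + 588*378 = 1500 + 222264 = 223764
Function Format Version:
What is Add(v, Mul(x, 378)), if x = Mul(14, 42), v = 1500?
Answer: 223764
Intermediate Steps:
x = 588
Add(v, Mul(x, 378)) = Add(1500, Mul(588, 378)) = Add(1500, 222264) = 223764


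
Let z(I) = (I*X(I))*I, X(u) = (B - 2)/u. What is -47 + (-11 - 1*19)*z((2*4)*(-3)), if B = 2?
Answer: -47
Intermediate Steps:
X(u) = 0 (X(u) = (2 - 2)/u = 0/u = 0)
z(I) = 0 (z(I) = (I*0)*I = 0*I = 0)
-47 + (-11 - 1*19)*z((2*4)*(-3)) = -47 + (-11 - 1*19)*0 = -47 + (-11 - 19)*0 = -47 - 30*0 = -47 + 0 = -47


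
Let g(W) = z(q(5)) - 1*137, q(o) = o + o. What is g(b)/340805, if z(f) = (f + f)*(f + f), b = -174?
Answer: 263/340805 ≈ 0.00077170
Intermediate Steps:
q(o) = 2*o
z(f) = 4*f² (z(f) = (2*f)*(2*f) = 4*f²)
g(W) = 263 (g(W) = 4*(2*5)² - 1*137 = 4*10² - 137 = 4*100 - 137 = 400 - 137 = 263)
g(b)/340805 = 263/340805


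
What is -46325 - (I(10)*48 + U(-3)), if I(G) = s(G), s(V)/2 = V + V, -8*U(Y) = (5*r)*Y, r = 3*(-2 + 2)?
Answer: -48245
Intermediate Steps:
r = 0 (r = 3*0 = 0)
U(Y) = 0 (U(Y) = -5*0*Y/8 = -0*Y = -⅛*0 = 0)
s(V) = 4*V (s(V) = 2*(V + V) = 2*(2*V) = 4*V)
I(G) = 4*G
-46325 - (I(10)*48 + U(-3)) = -46325 - ((4*10)*48 + 0) = -46325 - (40*48 + 0) = -46325 - (1920 + 0) = -46325 - 1*1920 = -46325 - 1920 = -48245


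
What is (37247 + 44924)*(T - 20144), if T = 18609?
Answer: -126132485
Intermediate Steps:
(37247 + 44924)*(T - 20144) = (37247 + 44924)*(18609 - 20144) = 82171*(-1535) = -126132485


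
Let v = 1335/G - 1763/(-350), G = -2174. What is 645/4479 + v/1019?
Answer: 42931621479/289402037575 ≈ 0.14835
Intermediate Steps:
v = 841378/190225 (v = 1335/(-2174) - 1763/(-350) = 1335*(-1/2174) - 1763*(-1/350) = -1335/2174 + 1763/350 = 841378/190225 ≈ 4.4231)
645/4479 + v/1019 = 645/4479 + (841378/190225)/1019 = 645*(1/4479) + (841378/190225)*(1/1019) = 215/1493 + 841378/193839275 = 42931621479/289402037575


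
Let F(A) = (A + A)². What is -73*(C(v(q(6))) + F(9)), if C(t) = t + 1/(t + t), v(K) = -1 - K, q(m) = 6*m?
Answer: -1550301/74 ≈ -20950.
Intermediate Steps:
F(A) = 4*A² (F(A) = (2*A)² = 4*A²)
C(t) = t + 1/(2*t)
-73*(C(v(q(6))) + F(9)) = -73*(((-1 - 6*6) + 1/(2*(-1 - 6*6))) + 4*9²) = -73*(((-1 - 1*36) + 1/(2*(-1 - 1*36))) + 4*81) = -73*(((-1 - 36) + 1/(2*(-1 - 36))) + 324) = -73*((-37 + (½)/(-37)) + 324) = -73*((-37 + (½)*(-1/37)) + 324) = -73*((-37 - 1/74) + 324) = -73*(-2739/74 + 324) = -73*21237/74 = -1550301/74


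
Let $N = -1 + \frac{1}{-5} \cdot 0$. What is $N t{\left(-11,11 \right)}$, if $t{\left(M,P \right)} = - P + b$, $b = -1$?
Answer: $12$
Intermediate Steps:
$N = -1$ ($N = -1 - 0 = -1 + 0 = -1$)
$t{\left(M,P \right)} = -1 - P$ ($t{\left(M,P \right)} = - P - 1 = -1 - P$)
$N t{\left(-11,11 \right)} = - (-1 - 11) = \left(-1\right) \left(-12\right) = 12$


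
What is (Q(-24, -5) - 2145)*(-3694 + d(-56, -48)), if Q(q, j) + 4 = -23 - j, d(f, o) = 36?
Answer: 7926886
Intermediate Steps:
Q(q, j) = -27 - j (Q(q, j) = -4 + (-23 - j) = -27 - j)
(Q(-24, -5) - 2145)*(-3694 + d(-56, -48)) = ((-27 - 1*(-5)) - 2145)*(-3694 + 36) = ((-27 + 5) - 2145)*(-3658) = (-22 - 2145)*(-3658) = -2167*(-3658) = 7926886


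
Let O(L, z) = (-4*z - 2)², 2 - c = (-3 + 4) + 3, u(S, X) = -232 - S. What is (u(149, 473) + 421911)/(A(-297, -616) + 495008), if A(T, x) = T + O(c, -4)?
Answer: 140510/164969 ≈ 0.85174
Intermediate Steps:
c = -2 (c = 2 - ((-3 + 4) + 3) = 2 - (1 + 3) = 2 - 1*4 = 2 - 4 = -2)
O(L, z) = (-2 - 4*z)²
A(T, x) = 196 + T (A(T, x) = T + 4*(1 + 2*(-4))² = T + 4*(1 - 8)² = T + 4*(-7)² = T + 4*49 = T + 196 = 196 + T)
(u(149, 473) + 421911)/(A(-297, -616) + 495008) = ((-232 - 1*149) + 421911)/((196 - 297) + 495008) = ((-232 - 149) + 421911)/(-101 + 495008) = (-381 + 421911)/494907 = 421530*(1/494907) = 140510/164969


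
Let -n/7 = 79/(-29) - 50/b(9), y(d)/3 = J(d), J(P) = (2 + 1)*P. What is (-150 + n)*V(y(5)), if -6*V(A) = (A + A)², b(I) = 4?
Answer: 1700325/29 ≈ 58632.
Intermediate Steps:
J(P) = 3*P
y(d) = 9*d (y(d) = 3*(3*d) = 9*d)
V(A) = -2*A²/3 (V(A) = -(A + A)²/6 = -4*A²/6 = -2*A²/3)
n = 6181/58 (n = -7*(79/(-29) - 50/4) = -7*(79*(-1/29) - 50*¼) = -7*(-79/29 - 25/2) = -7*(-883/58) = 6181/58 ≈ 106.57)
(-150 + n)*V(y(5)) = (-150 + 6181/58)*(-2*(9*5)²/3) = -(-2519)*45²/87 = -(-2519)*2025/87 = -2519/58*(-1350) = 1700325/29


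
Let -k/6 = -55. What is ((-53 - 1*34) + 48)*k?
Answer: -12870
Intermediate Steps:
k = 330 (k = -6*(-55) = 330)
((-53 - 1*34) + 48)*k = ((-53 - 1*34) + 48)*330 = ((-53 - 34) + 48)*330 = (-87 + 48)*330 = -39*330 = -12870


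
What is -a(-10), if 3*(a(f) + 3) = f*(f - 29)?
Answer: -127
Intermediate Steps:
a(f) = -3 + f*(-29 + f)/3 (a(f) = -3 + (f*(f - 29))/3 = -3 + (f*(-29 + f))/3 = -3 + f*(-29 + f)/3)
-a(-10) = -(-3 - 29/3*(-10) + (⅓)*(-10)²) = -(-3 + 290/3 + (⅓)*100) = -(-3 + 290/3 + 100/3) = -1*127 = -127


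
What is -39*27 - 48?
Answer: -1101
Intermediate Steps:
-39*27 - 48 = -1053 - 48 = -1101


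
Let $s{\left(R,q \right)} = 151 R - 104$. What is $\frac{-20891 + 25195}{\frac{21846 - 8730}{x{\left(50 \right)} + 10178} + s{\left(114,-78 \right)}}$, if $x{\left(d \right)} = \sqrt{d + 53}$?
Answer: $\frac{635767313140136}{2527601769912843} + \frac{4704272 \sqrt{103}}{2527601769912843} \approx 0.25153$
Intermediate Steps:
$s{\left(R,q \right)} = -104 + 151 R$
$x{\left(d \right)} = \sqrt{53 + d}$
$\frac{-20891 + 25195}{\frac{21846 - 8730}{x{\left(50 \right)} + 10178} + s{\left(114,-78 \right)}} = \frac{-20891 + 25195}{\frac{21846 - 8730}{\sqrt{53 + 50} + 10178} + \left(-104 + 151 \cdot 114\right)} = \frac{4304}{\frac{13116}{\sqrt{103} + 10178} + \left(-104 + 17214\right)} = \frac{4304}{\frac{13116}{10178 + \sqrt{103}} + 17110} = \frac{4304}{17110 + \frac{13116}{10178 + \sqrt{103}}}$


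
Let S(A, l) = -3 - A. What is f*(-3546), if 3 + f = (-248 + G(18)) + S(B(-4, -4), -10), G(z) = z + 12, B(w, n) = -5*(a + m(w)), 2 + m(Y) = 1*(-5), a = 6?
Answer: 812034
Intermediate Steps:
m(Y) = -7 (m(Y) = -2 + 1*(-5) = -2 - 5 = -7)
B(w, n) = 5 (B(w, n) = -5*(6 - 7) = -5*(-1) = 5)
G(z) = 12 + z
f = -229 (f = -3 + ((-248 + (12 + 18)) + (-3 - 1*5)) = -3 + ((-248 + 30) + (-3 - 5)) = -3 + (-218 - 8) = -3 - 226 = -229)
f*(-3546) = -229*(-3546) = 812034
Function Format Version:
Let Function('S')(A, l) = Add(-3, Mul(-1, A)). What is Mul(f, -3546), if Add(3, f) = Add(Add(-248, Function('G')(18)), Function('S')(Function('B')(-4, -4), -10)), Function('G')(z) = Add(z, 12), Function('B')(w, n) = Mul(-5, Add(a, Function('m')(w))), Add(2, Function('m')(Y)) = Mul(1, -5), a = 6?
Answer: 812034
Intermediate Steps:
Function('m')(Y) = -7 (Function('m')(Y) = Add(-2, Mul(1, -5)) = Add(-2, -5) = -7)
Function('B')(w, n) = 5 (Function('B')(w, n) = Mul(-5, Add(6, -7)) = Mul(-5, -1) = 5)
Function('G')(z) = Add(12, z)
f = -229 (f = Add(-3, Add(Add(-248, Add(12, 18)), Add(-3, Mul(-1, 5)))) = Add(-3, Add(Add(-248, 30), Add(-3, -5))) = Add(-3, Add(-218, -8)) = Add(-3, -226) = -229)
Mul(f, -3546) = Mul(-229, -3546) = 812034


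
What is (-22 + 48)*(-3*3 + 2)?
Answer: -182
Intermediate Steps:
(-22 + 48)*(-3*3 + 2) = 26*(-9 + 2) = 26*(-7) = -182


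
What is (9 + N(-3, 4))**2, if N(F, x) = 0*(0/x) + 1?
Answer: 100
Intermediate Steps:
N(F, x) = 1 (N(F, x) = 0*0 + 1 = 0 + 1 = 1)
(9 + N(-3, 4))**2 = (9 + 1)**2 = 10**2 = 100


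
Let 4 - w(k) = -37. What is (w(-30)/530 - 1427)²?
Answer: 571942800361/280900 ≈ 2.0361e+6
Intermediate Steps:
w(k) = 41 (w(k) = 4 - 1*(-37) = 4 + 37 = 41)
(w(-30)/530 - 1427)² = (41/530 - 1427)² = (-756269/530)² = 571942800361/280900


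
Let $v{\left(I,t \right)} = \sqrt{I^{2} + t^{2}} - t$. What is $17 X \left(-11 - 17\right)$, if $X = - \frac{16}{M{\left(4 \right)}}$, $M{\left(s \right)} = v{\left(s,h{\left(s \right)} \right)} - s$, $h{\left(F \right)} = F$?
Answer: $-1904 - 952 \sqrt{2} \approx -3250.3$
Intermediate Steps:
$M{\left(s \right)} = - 2 s + \sqrt{2} \sqrt{s^{2}}$ ($M{\left(s \right)} = \left(\sqrt{s^{2} + s^{2}} - s\right) - s = \left(\sqrt{2 s^{2}} - s\right) - s = \left(\sqrt{2} \sqrt{s^{2}} - s\right) - s = \left(- s + \sqrt{2} \sqrt{s^{2}}\right) - s = - 2 s + \sqrt{2} \sqrt{s^{2}}$)
$X = - \frac{16}{-8 + 4 \sqrt{2}}$ ($X = - \frac{16}{\left(-2\right) 4 + \sqrt{2} \sqrt{4^{2}}} = - \frac{16}{-8 + \sqrt{2} \sqrt{16}} = - \frac{16}{-8 + \sqrt{2} \cdot 4} = - \frac{16}{-8 + 4 \sqrt{2}} \approx 6.8284$)
$17 X \left(-11 - 17\right) = 17 \left(4 + 2 \sqrt{2}\right) \left(-11 - 17\right) = \left(68 + 34 \sqrt{2}\right) \left(-11 - 17\right) = \left(68 + 34 \sqrt{2}\right) \left(-28\right) = -1904 - 952 \sqrt{2}$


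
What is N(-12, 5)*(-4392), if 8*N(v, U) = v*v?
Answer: -79056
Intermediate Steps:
N(v, U) = v²/8 (N(v, U) = (v*v)/8 = v²/8)
N(-12, 5)*(-4392) = ((⅛)*(-12)²)*(-4392) = ((⅛)*144)*(-4392) = 18*(-4392) = -79056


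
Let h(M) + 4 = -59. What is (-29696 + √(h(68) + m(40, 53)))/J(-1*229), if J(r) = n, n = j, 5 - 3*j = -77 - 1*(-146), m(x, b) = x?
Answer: 1392 - 3*I*√23/64 ≈ 1392.0 - 0.2248*I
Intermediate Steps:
h(M) = -63 (h(M) = -4 - 59 = -63)
j = -64/3 (j = 5/3 - (-77 - 1*(-146))/3 = 5/3 - (-77 + 146)/3 = 5/3 - ⅓*69 = 5/3 - 23 = -64/3 ≈ -21.333)
n = -64/3 ≈ -21.333
J(r) = -64/3
(-29696 + √(h(68) + m(40, 53)))/J(-1*229) = (-29696 + √(-63 + 40))/(-64/3) = (-29696 + √(-23))*(-3/64) = (-29696 + I*√23)*(-3/64) = 1392 - 3*I*√23/64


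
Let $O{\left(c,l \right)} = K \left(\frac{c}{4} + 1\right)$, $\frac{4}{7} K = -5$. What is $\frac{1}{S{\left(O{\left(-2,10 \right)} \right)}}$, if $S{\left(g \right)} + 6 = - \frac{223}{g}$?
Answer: $\frac{35}{1574} \approx 0.022236$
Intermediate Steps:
$K = - \frac{35}{4}$ ($K = \frac{7}{4} \left(-5\right) = - \frac{35}{4} \approx -8.75$)
$O{\left(c,l \right)} = - \frac{35}{4} - \frac{35 c}{16}$ ($O{\left(c,l \right)} = - \frac{35 \left(\frac{c}{4} + 1\right)}{4} = - \frac{35 \left(1 + \frac{c}{4}\right)}{4} = - \frac{35}{4} - \frac{35 c}{16}$)
$S{\left(g \right)} = -6 - \frac{223}{g}$
$\frac{1}{S{\left(O{\left(-2,10 \right)} \right)}} = \frac{1}{-6 - \frac{223}{- \frac{35}{4} - - \frac{35}{8}}} = \frac{1}{-6 - \frac{223}{- \frac{35}{4} + \frac{35}{8}}} = \frac{1}{-6 - \frac{223}{- \frac{35}{8}}} = \frac{1}{-6 - - \frac{1784}{35}} = \frac{1}{-6 + \frac{1784}{35}} = \frac{1}{\frac{1574}{35}} = \frac{35}{1574}$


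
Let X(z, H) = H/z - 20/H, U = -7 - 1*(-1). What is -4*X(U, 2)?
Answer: 124/3 ≈ 41.333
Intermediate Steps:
U = -6 (U = -7 + 1 = -6)
X(z, H) = -20/H + H/z
-4*X(U, 2) = -4*(-20/2 + 2/(-6)) = -4*(-20*1/2 + 2*(-1/6)) = -4*(-10 - 1/3) = -4*(-31/3) = 124/3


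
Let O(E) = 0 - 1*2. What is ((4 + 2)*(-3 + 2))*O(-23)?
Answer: 12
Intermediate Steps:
O(E) = -2 (O(E) = 0 - 2 = -2)
((4 + 2)*(-3 + 2))*O(-23) = ((4 + 2)*(-3 + 2))*(-2) = (6*(-1))*(-2) = -6*(-2) = 12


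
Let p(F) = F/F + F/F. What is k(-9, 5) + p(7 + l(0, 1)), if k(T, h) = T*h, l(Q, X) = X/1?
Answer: -43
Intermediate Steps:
l(Q, X) = X (l(Q, X) = X*1 = X)
p(F) = 2 (p(F) = 1 + 1 = 2)
k(-9, 5) + p(7 + l(0, 1)) = -9*5 + 2 = -45 + 2 = -43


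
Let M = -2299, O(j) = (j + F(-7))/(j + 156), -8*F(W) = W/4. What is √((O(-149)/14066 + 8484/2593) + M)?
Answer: I*√2394324783933293535415/1021247864 ≈ 47.914*I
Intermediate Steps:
F(W) = -W/32 (F(W) = -W/(8*4) = -W/32)
O(j) = (7/32 + j)/(156 + j) (O(j) = (j - 1/32*(-7))/(j + 156) = (j + 7/32)/(156 + j) = (7/32 + j)/(156 + j))
√((O(-149)/14066 + 8484/2593) + M) = √((((7/32 - 149)/(156 - 149))/14066 + 8484/2593) - 2299) = √(((-4761/32/7)*(1/14066) + 8484*(1/2593)) - 2299) = √((((⅐)*(-4761/32))*(1/14066) + 8484/2593) - 2299) = √((-4761/224*1/14066 + 8484/2593) - 2299) = √((-4761/3150784 + 8484/2593) - 2299) = √(26718906183/8169982912 - 2299) = √(-18756071808505/8169982912) = I*√2394324783933293535415/1021247864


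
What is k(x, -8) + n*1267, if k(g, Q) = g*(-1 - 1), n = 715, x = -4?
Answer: 905913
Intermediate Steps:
k(g, Q) = -2*g (k(g, Q) = g*(-2) = -2*g)
k(x, -8) + n*1267 = -2*(-4) + 715*1267 = 8 + 905905 = 905913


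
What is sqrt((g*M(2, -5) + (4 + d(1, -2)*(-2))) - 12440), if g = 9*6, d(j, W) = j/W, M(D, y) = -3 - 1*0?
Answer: I*sqrt(12597) ≈ 112.24*I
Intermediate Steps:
M(D, y) = -3 (M(D, y) = -3 + 0 = -3)
g = 54
sqrt((g*M(2, -5) + (4 + d(1, -2)*(-2))) - 12440) = sqrt((54*(-3) + (4 + (1/(-2))*(-2))) - 12440) = sqrt((-162 + (4 + (1*(-1/2))*(-2))) - 12440) = sqrt((-162 + (4 - 1/2*(-2))) - 12440) = sqrt((-162 + (4 + 1)) - 12440) = sqrt((-162 + 5) - 12440) = sqrt(-157 - 12440) = sqrt(-12597) = I*sqrt(12597)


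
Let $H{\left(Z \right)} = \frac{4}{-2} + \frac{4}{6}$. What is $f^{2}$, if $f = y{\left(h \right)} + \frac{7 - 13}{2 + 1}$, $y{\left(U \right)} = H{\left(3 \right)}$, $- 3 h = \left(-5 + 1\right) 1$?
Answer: $\frac{100}{9} \approx 11.111$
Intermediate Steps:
$H{\left(Z \right)} = - \frac{4}{3}$ ($H{\left(Z \right)} = 4 \left(- \frac{1}{2}\right) + 4 \cdot \frac{1}{6} = -2 + \frac{2}{3} = - \frac{4}{3}$)
$h = \frac{4}{3}$ ($h = - \frac{\left(-5 + 1\right) 1}{3} = - \frac{\left(-4\right) 1}{3} = \left(- \frac{1}{3}\right) \left(-4\right) = \frac{4}{3} \approx 1.3333$)
$y{\left(U \right)} = - \frac{4}{3}$
$f = - \frac{10}{3}$ ($f = - \frac{4}{3} + \frac{7 - 13}{2 + 1} = - \frac{4}{3} - \frac{6}{3} = - \frac{4}{3} - 2 = - \frac{10}{3} \approx -3.3333$)
$f^{2} = \left(- \frac{10}{3}\right)^{2} = \frac{100}{9}$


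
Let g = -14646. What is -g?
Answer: 14646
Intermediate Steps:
-g = -1*(-14646) = 14646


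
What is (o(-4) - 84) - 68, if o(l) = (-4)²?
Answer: -136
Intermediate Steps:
o(l) = 16
(o(-4) - 84) - 68 = (16 - 84) - 68 = -68 - 68 = -136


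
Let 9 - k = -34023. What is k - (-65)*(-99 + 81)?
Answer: 32862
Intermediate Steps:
k = 34032 (k = 9 - 1*(-34023) = 9 + 34023 = 34032)
k - (-65)*(-99 + 81) = 34032 - (-65)*(-99 + 81) = 34032 - (-65)*(-18) = 34032 - 1*1170 = 34032 - 1170 = 32862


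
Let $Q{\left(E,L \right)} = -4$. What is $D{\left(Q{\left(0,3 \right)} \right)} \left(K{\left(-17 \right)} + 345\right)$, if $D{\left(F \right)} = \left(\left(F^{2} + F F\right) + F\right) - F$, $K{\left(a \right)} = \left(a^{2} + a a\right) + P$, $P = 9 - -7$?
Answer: $30048$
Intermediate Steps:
$P = 16$ ($P = 9 + 7 = 16$)
$K{\left(a \right)} = 16 + 2 a^{2}$ ($K{\left(a \right)} = \left(a^{2} + a a\right) + 16 = \left(a^{2} + a^{2}\right) + 16 = 2 a^{2} + 16 = 16 + 2 a^{2}$)
$D{\left(F \right)} = 2 F^{2}$ ($D{\left(F \right)} = \left(\left(F^{2} + F^{2}\right) + F\right) - F = \left(2 F^{2} + F\right) - F = \left(F + 2 F^{2}\right) - F = 2 F^{2}$)
$D{\left(Q{\left(0,3 \right)} \right)} \left(K{\left(-17 \right)} + 345\right) = 2 \left(-4\right)^{2} \left(\left(16 + 2 \left(-17\right)^{2}\right) + 345\right) = 2 \cdot 16 \left(\left(16 + 2 \cdot 289\right) + 345\right) = 32 \left(\left(16 + 578\right) + 345\right) = 32 \left(594 + 345\right) = 32 \cdot 939 = 30048$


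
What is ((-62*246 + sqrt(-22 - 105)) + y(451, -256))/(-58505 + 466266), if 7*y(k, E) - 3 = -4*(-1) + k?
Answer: -106306/2854327 + I*sqrt(127)/407761 ≈ -0.037244 + 2.7637e-5*I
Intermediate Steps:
y(k, E) = 1 + k/7 (y(k, E) = 3/7 + (-4*(-1) + k)/7 = 3/7 + (4 + k)/7 = 3/7 + (4/7 + k/7) = 1 + k/7)
((-62*246 + sqrt(-22 - 105)) + y(451, -256))/(-58505 + 466266) = ((-62*246 + sqrt(-22 - 105)) + (1 + (1/7)*451))/(-58505 + 466266) = ((-15252 + sqrt(-127)) + (1 + 451/7))/407761 = ((-15252 + I*sqrt(127)) + 458/7)*(1/407761) = (-106306/7 + I*sqrt(127))*(1/407761) = -106306/2854327 + I*sqrt(127)/407761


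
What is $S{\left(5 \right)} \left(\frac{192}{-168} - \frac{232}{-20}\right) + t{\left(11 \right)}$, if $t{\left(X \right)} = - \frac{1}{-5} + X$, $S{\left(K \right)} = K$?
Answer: $\frac{2222}{35} \approx 63.486$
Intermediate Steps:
$t{\left(X \right)} = \frac{1}{5} + X$ ($t{\left(X \right)} = \left(-1\right) \left(- \frac{1}{5}\right) + X = \frac{1}{5} + X$)
$S{\left(5 \right)} \left(\frac{192}{-168} - \frac{232}{-20}\right) + t{\left(11 \right)} = 5 \left(\frac{192}{-168} - \frac{232}{-20}\right) + \left(\frac{1}{5} + 11\right) = 5 \left(192 \left(- \frac{1}{168}\right) - - \frac{58}{5}\right) + \frac{56}{5} = 5 \left(- \frac{8}{7} + \frac{58}{5}\right) + \frac{56}{5} = 5 \cdot \frac{366}{35} + \frac{56}{5} = \frac{366}{7} + \frac{56}{5} = \frac{2222}{35}$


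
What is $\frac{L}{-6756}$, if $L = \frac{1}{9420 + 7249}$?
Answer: $- \frac{1}{112615764} \approx -8.8798 \cdot 10^{-9}$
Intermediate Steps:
$L = \frac{1}{16669} \approx 5.9992 \cdot 10^{-5}$
$\frac{L}{-6756} = \frac{1}{16669 \left(-6756\right)} = \frac{1}{16669} \left(- \frac{1}{6756}\right) = - \frac{1}{112615764}$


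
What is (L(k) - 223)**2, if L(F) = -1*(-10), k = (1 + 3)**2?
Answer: 45369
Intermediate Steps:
k = 16 (k = 4**2 = 16)
L(F) = 10
(L(k) - 223)**2 = (10 - 223)**2 = (-213)**2 = 45369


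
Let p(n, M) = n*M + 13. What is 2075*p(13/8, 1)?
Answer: 242775/8 ≈ 30347.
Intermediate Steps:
p(n, M) = 13 + M*n (p(n, M) = M*n + 13 = 13 + M*n)
2075*p(13/8, 1) = 2075*(13 + 1*(13/8)) = 2075*(13 + 13/8) = 2075*(117/8) = 242775/8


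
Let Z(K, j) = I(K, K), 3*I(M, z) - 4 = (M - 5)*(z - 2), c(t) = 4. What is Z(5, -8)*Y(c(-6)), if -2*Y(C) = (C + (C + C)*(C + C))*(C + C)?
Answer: -1088/3 ≈ -362.67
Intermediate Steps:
I(M, z) = 4/3 + (-5 + M)*(-2 + z)/3 (I(M, z) = 4/3 + ((M - 5)*(z - 2))/3 = 4/3 + ((-5 + M)*(-2 + z))/3 = 4/3 + (-5 + M)*(-2 + z)/3)
Z(K, j) = 14/3 - 7*K/3 + K²/3 (Z(K, j) = 14/3 - 5*K/3 - 2*K/3 + K*K/3 = 14/3 - 5*K/3 - 2*K/3 + K²/3 = 14/3 - 7*K/3 + K²/3)
Y(C) = -C*(C + 4*C²) (Y(C) = -(C + (C + C)*(C + C))*(C + C)/2 = -(C + (2*C)*(2*C))*2*C/2 = -(C + 4*C²)*2*C/2 = -C*(C + 4*C²))
Z(5, -8)*Y(c(-6)) = (14/3 - 7/3*5 + (⅓)*5²)*(4²*(-1 - 4*4)) = (14/3 - 35/3 + (⅓)*25)*(16*(-1 - 16)) = (14/3 - 35/3 + 25/3)*(16*(-17)) = (4/3)*(-272) = -1088/3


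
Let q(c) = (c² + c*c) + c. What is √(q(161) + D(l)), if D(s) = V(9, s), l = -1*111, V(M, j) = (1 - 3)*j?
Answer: 5*√2089 ≈ 228.53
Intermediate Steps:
V(M, j) = -2*j
q(c) = c + 2*c² (q(c) = (c² + c²) + c = 2*c² + c = c + 2*c²)
l = -111
D(s) = -2*s
√(q(161) + D(l)) = √(161*(1 + 2*161) - 2*(-111)) = √(161*(1 + 322) + 222) = √(161*323 + 222) = √(52003 + 222) = √52225 = 5*√2089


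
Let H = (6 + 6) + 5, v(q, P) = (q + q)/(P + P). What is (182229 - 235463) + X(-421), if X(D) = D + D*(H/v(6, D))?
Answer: 2691167/6 ≈ 4.4853e+5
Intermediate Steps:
v(q, P) = q/P (v(q, P) = (2*q)/((2*P)) = (2*q)*(1/(2*P)) = q/P)
H = 17 (H = 12 + 5 = 17)
X(D) = D + 17*D²/6 (X(D) = D + D*(17/((6/D))) = D + D*(17*(D/6)) = D + D*(17*D/6) = D + 17*D²/6)
(182229 - 235463) + X(-421) = (182229 - 235463) + (⅙)*(-421)*(6 + 17*(-421)) = -53234 + (⅙)*(-421)*(6 - 7157) = -53234 + (⅙)*(-421)*(-7151) = -53234 + 3010571/6 = 2691167/6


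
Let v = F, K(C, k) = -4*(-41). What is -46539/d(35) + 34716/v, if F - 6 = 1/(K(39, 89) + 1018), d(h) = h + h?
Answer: 2542300713/496510 ≈ 5120.3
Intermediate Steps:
d(h) = 2*h
K(C, k) = 164
F = 7093/1182 (F = 6 + 1/(164 + 1018) = 6 + 1/1182 = 7093/1182 ≈ 6.0008)
v = 7093/1182 ≈ 6.0008
-46539/d(35) + 34716/v = -46539/(2*35) + 34716/(7093/1182) = -46539/70 + 34716*(1182/7093) = -46539*1/70 + 41034312/7093 = -46539/70 + 41034312/7093 = 2542300713/496510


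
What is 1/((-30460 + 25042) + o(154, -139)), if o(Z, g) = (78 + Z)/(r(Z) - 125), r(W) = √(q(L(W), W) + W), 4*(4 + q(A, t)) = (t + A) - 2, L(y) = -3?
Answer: -167341459/906970376510 + 116*√749/453485188255 ≈ -0.00018450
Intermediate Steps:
q(A, t) = -9/2 + A/4 + t/4 (q(A, t) = -4 + ((t + A) - 2)/4 = -4 + ((A + t) - 2)/4 = -4 + (-2 + A + t)/4 = -4 + (-½ + A/4 + t/4) = -9/2 + A/4 + t/4)
r(W) = √(-21/4 + 5*W/4) (r(W) = √((-9/2 + (¼)*(-3) + W/4) + W) = √((-9/2 - ¾ + W/4) + W) = √((-21/4 + W/4) + W) = √(-21/4 + 5*W/4))
o(Z, g) = (78 + Z)/(-125 + √(-21 + 5*Z)/2) (o(Z, g) = (78 + Z)/(√(-21 + 5*Z)/2 - 125) = (78 + Z)/(-125 + √(-21 + 5*Z)/2))
1/((-30460 + 25042) + o(154, -139)) = 1/((-30460 + 25042) + 2*(78 + 154)/(-250 + √(-21 + 5*154))) = 1/(-5418 + 2*232/(-250 + √(-21 + 770))) = 1/(-5418 + 2*232/(-250 + √749)) = 1/(-5418 + 464/(-250 + √749))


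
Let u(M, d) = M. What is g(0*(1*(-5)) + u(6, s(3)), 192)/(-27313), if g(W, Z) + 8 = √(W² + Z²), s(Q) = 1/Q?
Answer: 8/27313 - 30*√41/27313 ≈ -0.0067402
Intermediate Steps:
g(W, Z) = -8 + √(W² + Z²)
g(0*(1*(-5)) + u(6, s(3)), 192)/(-27313) = (-8 + √((0*(1*(-5)) + 6)² + 192²))/(-27313) = (-8 + √((0*(-5) + 6)² + 36864))*(-1/27313) = (-8 + √((0 + 6)² + 36864))*(-1/27313) = (-8 + √(6² + 36864))*(-1/27313) = (-8 + √(36 + 36864))*(-1/27313) = (-8 + √36900)*(-1/27313) = (-8 + 30*√41)*(-1/27313) = 8/27313 - 30*√41/27313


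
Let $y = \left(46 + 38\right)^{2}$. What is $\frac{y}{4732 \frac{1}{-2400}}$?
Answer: $- \frac{604800}{169} \approx -3578.7$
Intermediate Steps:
$y = 7056$ ($y = 84^{2} = 7056$)
$\frac{y}{4732 \frac{1}{-2400}} = \frac{7056}{4732 \frac{1}{-2400}} = \frac{7056}{4732 \left(- \frac{1}{2400}\right)} = \frac{7056}{- \frac{1183}{600}} = 7056 \left(- \frac{600}{1183}\right) = - \frac{604800}{169}$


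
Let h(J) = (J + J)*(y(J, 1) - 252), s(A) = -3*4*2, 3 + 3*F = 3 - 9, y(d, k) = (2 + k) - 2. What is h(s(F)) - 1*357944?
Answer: -345896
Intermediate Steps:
y(d, k) = k
F = -3 (F = -1 + (3 - 9)/3 = -1 + (⅓)*(-6) = -1 - 2 = -3)
s(A) = -24 (s(A) = -12*2 = -24)
h(J) = -502*J (h(J) = (J + J)*(1 - 252) = (2*J)*(-251) = -502*J)
h(s(F)) - 1*357944 = -502*(-24) - 1*357944 = 12048 - 357944 = -345896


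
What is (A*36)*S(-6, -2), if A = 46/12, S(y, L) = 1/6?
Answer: 23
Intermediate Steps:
S(y, L) = ⅙ (S(y, L) = 1*(⅙) = ⅙)
A = 23/6 (A = 46*(1/12) = 23/6 ≈ 3.8333)
(A*36)*S(-6, -2) = ((23/6)*36)*(⅙) = 138*(⅙) = 23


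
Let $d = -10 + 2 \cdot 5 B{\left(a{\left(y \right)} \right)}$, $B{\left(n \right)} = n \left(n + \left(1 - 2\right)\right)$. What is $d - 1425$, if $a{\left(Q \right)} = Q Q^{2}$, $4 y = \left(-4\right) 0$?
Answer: $-1435$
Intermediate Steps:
$y = 0$ ($y = \frac{\left(-4\right) 0}{4} = \frac{1}{4} \cdot 0 = 0$)
$a{\left(Q \right)} = Q^{3}$
$B{\left(n \right)} = n \left(-1 + n\right)$ ($B{\left(n \right)} = n \left(n - 1\right) = n \left(-1 + n\right)$)
$d = -10$ ($d = -10 + 2 \cdot 5 \cdot 0^{3} \left(-1 + 0^{3}\right) = -10 + 10 \cdot 0 \left(-1 + 0\right) = -10 + 10 \cdot 0 \left(-1\right) = -10 + 10 \cdot 0 = -10 + 0 = -10$)
$d - 1425 = -10 - 1425 = -1435$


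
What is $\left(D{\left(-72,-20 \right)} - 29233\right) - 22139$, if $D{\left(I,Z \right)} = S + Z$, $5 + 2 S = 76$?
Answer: $- \frac{102713}{2} \approx -51357.0$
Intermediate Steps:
$S = \frac{71}{2}$ ($S = - \frac{5}{2} + \frac{1}{2} \cdot 76 = - \frac{5}{2} + 38 = \frac{71}{2} \approx 35.5$)
$D{\left(I,Z \right)} = \frac{71}{2} + Z$
$\left(D{\left(-72,-20 \right)} - 29233\right) - 22139 = \left(\left(\frac{71}{2} - 20\right) - 29233\right) - 22139 = \left(\frac{31}{2} - 29233\right) - 22139 = - \frac{58435}{2} - 22139 = - \frac{102713}{2}$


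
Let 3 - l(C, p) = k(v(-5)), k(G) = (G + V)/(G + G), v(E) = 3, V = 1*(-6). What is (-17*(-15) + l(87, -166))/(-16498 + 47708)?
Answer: 517/62420 ≈ 0.0082826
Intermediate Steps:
V = -6
k(G) = (-6 + G)/(2*G) (k(G) = (G - 6)/(G + G) = (-6 + G)/((2*G)) = (-6 + G)*(1/(2*G)) = (-6 + G)/(2*G))
l(C, p) = 7/2 (l(C, p) = 3 - (-6 + 3)/(2*3) = 3 - (-3)/(2*3) = 3 - 1*(-½) = 3 + ½ = 7/2)
(-17*(-15) + l(87, -166))/(-16498 + 47708) = (-17*(-15) + 7/2)/(-16498 + 47708) = (255 + 7/2)/31210 = (517/2)*(1/31210) = 517/62420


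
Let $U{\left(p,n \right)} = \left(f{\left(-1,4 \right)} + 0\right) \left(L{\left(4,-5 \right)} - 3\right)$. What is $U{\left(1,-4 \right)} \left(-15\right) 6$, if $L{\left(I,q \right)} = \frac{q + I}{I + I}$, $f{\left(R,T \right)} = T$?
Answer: $1125$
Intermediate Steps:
$L{\left(I,q \right)} = \frac{I + q}{2 I}$
$U{\left(p,n \right)} = - \frac{25}{2}$ ($U{\left(p,n \right)} = \left(4 + 0\right) \left(\frac{4 - 5}{2 \cdot 4} - 3\right) = 4 \left(\frac{1}{2} \cdot \frac{1}{4} \left(-1\right) - 3\right) = 4 \left(- \frac{1}{8} - 3\right) = 4 \left(- \frac{25}{8}\right) = - \frac{25}{2}$)
$U{\left(1,-4 \right)} \left(-15\right) 6 = \left(- \frac{25}{2}\right) \left(-15\right) 6 = \frac{375}{2} \cdot 6 = 1125$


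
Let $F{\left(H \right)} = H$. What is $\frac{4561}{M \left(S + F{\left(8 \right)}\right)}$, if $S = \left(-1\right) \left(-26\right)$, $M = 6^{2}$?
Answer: $\frac{4561}{1224} \approx 3.7263$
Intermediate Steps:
$M = 36$
$S = 26$
$\frac{4561}{M \left(S + F{\left(8 \right)}\right)} = \frac{4561}{36 \left(26 + 8\right)} = \frac{4561}{36 \cdot 34} = \frac{4561}{1224}$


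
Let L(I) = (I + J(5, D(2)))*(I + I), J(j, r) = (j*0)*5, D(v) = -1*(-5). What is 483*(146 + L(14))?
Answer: 259854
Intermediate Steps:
D(v) = 5
J(j, r) = 0 (J(j, r) = 0*5 = 0)
L(I) = 2*I² (L(I) = (I + 0)*(I + I) = I*(2*I) = 2*I²)
483*(146 + L(14)) = 483*(146 + 2*14²) = 483*(146 + 2*196) = 483*(146 + 392) = 483*538 = 259854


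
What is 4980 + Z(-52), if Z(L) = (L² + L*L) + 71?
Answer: 10459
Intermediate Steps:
Z(L) = 71 + 2*L² (Z(L) = (L² + L²) + 71 = 2*L² + 71 = 71 + 2*L²)
4980 + Z(-52) = 4980 + (71 + 2*(-52)²) = 4980 + (71 + 2*2704) = 4980 + (71 + 5408) = 4980 + 5479 = 10459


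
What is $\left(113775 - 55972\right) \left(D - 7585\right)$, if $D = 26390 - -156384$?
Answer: $10126449767$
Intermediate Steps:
$D = 182774$ ($D = 26390 + 156384 = 182774$)
$\left(113775 - 55972\right) \left(D - 7585\right) = \left(113775 - 55972\right) \left(182774 - 7585\right) = 57803 \cdot 175189 = 10126449767$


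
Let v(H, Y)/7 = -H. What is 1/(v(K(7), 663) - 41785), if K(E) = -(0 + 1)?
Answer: -1/41778 ≈ -2.3936e-5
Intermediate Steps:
K(E) = -1 (K(E) = -1*1 = -1)
v(H, Y) = -7*H (v(H, Y) = 7*(-H) = -7*H)
1/(v(K(7), 663) - 41785) = 1/(-7*(-1) - 41785) = 1/(7 - 41785) = 1/(-41778) = -1/41778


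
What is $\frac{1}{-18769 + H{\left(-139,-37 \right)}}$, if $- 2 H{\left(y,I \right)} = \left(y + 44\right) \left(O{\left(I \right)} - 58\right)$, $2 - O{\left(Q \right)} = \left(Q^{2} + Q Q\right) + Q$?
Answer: $- \frac{2}{299453} \approx -6.6788 \cdot 10^{-6}$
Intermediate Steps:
$O{\left(Q \right)} = 2 - Q - 2 Q^{2}$ ($O{\left(Q \right)} = 2 - \left(\left(Q^{2} + Q Q\right) + Q\right) = 2 - \left(\left(Q^{2} + Q^{2}\right) + Q\right) = 2 - \left(2 Q^{2} + Q\right) = 2 - \left(Q + 2 Q^{2}\right) = 2 - Q - 2 Q^{2}$)
$H{\left(y,I \right)} = - \frac{\left(44 + y\right) \left(-56 - I - 2 I^{2}\right)}{2}$ ($H{\left(y,I \right)} = - \frac{\left(y + 44\right) \left(\left(2 - I - 2 I^{2}\right) - 58\right)}{2} = - \frac{\left(44 + y\right) \left(-56 - I - 2 I^{2}\right)}{2}$)
$\frac{1}{-18769 + H{\left(-139,-37 \right)}} = \frac{1}{-18769 + \left(1232 + 22 \left(-37\right) + 28 \left(-139\right) + 44 \left(-37\right)^{2} - 139 \left(-37\right)^{2} + \frac{1}{2} \left(-37\right) \left(-139\right)\right)} = \frac{1}{-18769 + \left(1232 - 814 - 3892 + 44 \cdot 1369 - 190291 + \frac{5143}{2}\right)} = \frac{1}{-18769 + \left(1232 - 814 - 3892 + 60236 - 190291 + \frac{5143}{2}\right)} = \frac{1}{-18769 - \frac{261915}{2}} = \frac{1}{- \frac{299453}{2}} = - \frac{2}{299453}$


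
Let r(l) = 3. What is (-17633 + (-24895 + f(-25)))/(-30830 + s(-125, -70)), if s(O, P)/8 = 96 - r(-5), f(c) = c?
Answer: 6079/4298 ≈ 1.4144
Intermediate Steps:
s(O, P) = 744 (s(O, P) = 8*(96 - 1*3) = 8*(96 - 3) = 8*93 = 744)
(-17633 + (-24895 + f(-25)))/(-30830 + s(-125, -70)) = (-17633 + (-24895 - 25))/(-30830 + 744) = (-17633 - 24920)/(-30086) = -42553*(-1/30086) = 6079/4298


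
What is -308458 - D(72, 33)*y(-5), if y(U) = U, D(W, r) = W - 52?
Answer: -308358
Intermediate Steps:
D(W, r) = -52 + W
-308458 - D(72, 33)*y(-5) = -308458 - (-52 + 72)*(-5) = -308458 - 20*(-5) = -308458 - 1*(-100) = -308458 + 100 = -308358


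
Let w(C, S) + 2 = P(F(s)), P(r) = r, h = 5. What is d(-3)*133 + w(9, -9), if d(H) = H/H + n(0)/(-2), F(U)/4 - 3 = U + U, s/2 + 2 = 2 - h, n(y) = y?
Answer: 63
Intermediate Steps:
s = -10 (s = -4 + 2*(2 - 1*5) = -4 + 2*(2 - 5) = -4 + 2*(-3) = -4 - 6 = -10)
F(U) = 12 + 8*U (F(U) = 12 + 4*(U + U) = 12 + 4*(2*U) = 12 + 8*U)
d(H) = 1 (d(H) = H/H + 0/(-2) = 1 + 0*(-½) = 1 + 0 = 1)
w(C, S) = -70 (w(C, S) = -2 + (12 + 8*(-10)) = -2 + (12 - 80) = -2 - 68 = -70)
d(-3)*133 + w(9, -9) = 1*133 - 70 = 133 - 70 = 63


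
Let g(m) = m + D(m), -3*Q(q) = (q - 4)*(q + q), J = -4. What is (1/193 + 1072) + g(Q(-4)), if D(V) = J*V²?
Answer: -1337095/1737 ≈ -769.77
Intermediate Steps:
Q(q) = -2*q*(-4 + q)/3 (Q(q) = -(q - 4)*(q + q)/3 = -(-4 + q)*2*q/3 = -2*q*(-4 + q)/3)
D(V) = -4*V²
g(m) = m - 4*m²
(1/193 + 1072) + g(Q(-4)) = (1/193 + 1072) + ((⅔)*(-4)*(4 - 1*(-4)))*(1 - 8*(-4)*(4 - 1*(-4))/3) = (1/193 + 1072) + ((⅔)*(-4)*(4 + 4))*(1 - 8*(-4)*(4 + 4)/3) = 206897/193 + ((⅔)*(-4)*8)*(1 - 8*(-4)*8/3) = 206897/193 - 64*(1 - 4*(-64/3))/3 = 206897/193 - 64*(1 + 256/3)/3 = 206897/193 - 64/3*259/3 = 206897/193 - 16576/9 = -1337095/1737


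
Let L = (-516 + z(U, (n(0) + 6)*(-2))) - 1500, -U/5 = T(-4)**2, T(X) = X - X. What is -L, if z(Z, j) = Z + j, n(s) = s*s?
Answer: 2028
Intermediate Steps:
n(s) = s**2
T(X) = 0
U = 0 (U = -5*0**2 = -5*0 = 0)
L = -2028 (L = (-516 + (0 + (0**2 + 6)*(-2))) - 1500 = (-516 + (0 + (0 + 6)*(-2))) - 1500 = (-516 + (0 + 6*(-2))) - 1500 = (-516 + (0 - 12)) - 1500 = (-516 - 12) - 1500 = -528 - 1500 = -2028)
-L = -1*(-2028) = 2028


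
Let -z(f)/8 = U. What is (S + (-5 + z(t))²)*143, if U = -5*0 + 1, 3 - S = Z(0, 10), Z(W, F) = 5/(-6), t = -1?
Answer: 148291/6 ≈ 24715.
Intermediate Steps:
Z(W, F) = -⅚ (Z(W, F) = 5*(-⅙) = -⅚)
S = 23/6 (S = 3 - 1*(-⅚) = 3 + ⅚ = 23/6 ≈ 3.8333)
U = 1 (U = 0 + 1 = 1)
z(f) = -8 (z(f) = -8*1 = -8)
(S + (-5 + z(t))²)*143 = (23/6 + (-5 - 8)²)*143 = (23/6 + (-13)²)*143 = (23/6 + 169)*143 = (1037/6)*143 = 148291/6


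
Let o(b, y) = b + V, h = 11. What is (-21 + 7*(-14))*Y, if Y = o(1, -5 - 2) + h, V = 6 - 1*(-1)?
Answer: -2261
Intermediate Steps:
V = 7 (V = 6 + 1 = 7)
o(b, y) = 7 + b (o(b, y) = b + 7 = 7 + b)
Y = 19 (Y = (7 + 1) + 11 = 8 + 11 = 19)
(-21 + 7*(-14))*Y = (-21 + 7*(-14))*19 = (-21 - 98)*19 = -119*19 = -2261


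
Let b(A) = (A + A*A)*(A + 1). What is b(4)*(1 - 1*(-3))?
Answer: 400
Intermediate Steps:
b(A) = (1 + A)*(A + A**2) (b(A) = (A + A**2)*(1 + A) = (1 + A)*(A + A**2))
b(4)*(1 - 1*(-3)) = (4*(1 + 4**2 + 2*4))*(1 - 1*(-3)) = (4*(1 + 16 + 8))*(1 + 3) = (4*25)*4 = 100*4 = 400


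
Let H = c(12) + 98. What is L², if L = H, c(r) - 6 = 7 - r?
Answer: 9801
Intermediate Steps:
c(r) = 13 - r (c(r) = 6 + (7 - r) = 13 - r)
H = 99 (H = (13 - 1*12) + 98 = (13 - 12) + 98 = 1 + 98 = 99)
L = 99
L² = 99² = 9801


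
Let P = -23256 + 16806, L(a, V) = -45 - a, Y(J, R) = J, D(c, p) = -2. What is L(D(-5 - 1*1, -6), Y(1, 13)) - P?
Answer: 6407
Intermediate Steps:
P = -6450
L(D(-5 - 1*1, -6), Y(1, 13)) - P = (-45 - 1*(-2)) - 1*(-6450) = (-45 + 2) + 6450 = -43 + 6450 = 6407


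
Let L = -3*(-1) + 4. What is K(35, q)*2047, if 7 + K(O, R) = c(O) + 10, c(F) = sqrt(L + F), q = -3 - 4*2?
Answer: 6141 + 2047*sqrt(42) ≈ 19407.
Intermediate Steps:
L = 7 (L = 3 + 4 = 7)
q = -11 (q = -3 - 8 = -11)
c(F) = sqrt(7 + F)
K(O, R) = 3 + sqrt(7 + O) (K(O, R) = -7 + (sqrt(7 + O) + 10) = -7 + (10 + sqrt(7 + O)) = 3 + sqrt(7 + O))
K(35, q)*2047 = (3 + sqrt(7 + 35))*2047 = (3 + sqrt(42))*2047 = 6141 + 2047*sqrt(42)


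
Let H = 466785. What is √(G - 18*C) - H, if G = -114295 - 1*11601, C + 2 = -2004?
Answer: -466785 + 2*I*√22447 ≈ -4.6679e+5 + 299.65*I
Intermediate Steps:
C = -2006 (C = -2 - 2004 = -2006)
G = -125896 (G = -114295 - 11601 = -125896)
√(G - 18*C) - H = √(-125896 - 18*(-2006)) - 1*466785 = √(-125896 + 36108) - 466785 = √(-89788) - 466785 = 2*I*√22447 - 466785 = -466785 + 2*I*√22447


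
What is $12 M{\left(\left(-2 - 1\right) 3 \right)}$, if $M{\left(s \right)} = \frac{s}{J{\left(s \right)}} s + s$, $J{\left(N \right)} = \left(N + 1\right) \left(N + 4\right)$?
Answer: $- \frac{837}{10} \approx -83.7$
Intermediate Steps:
$J{\left(N \right)} = \left(1 + N\right) \left(4 + N\right)$
$M{\left(s \right)} = s + \frac{s^{2}}{4 + s^{2} + 5 s}$ ($M{\left(s \right)} = \frac{s}{4 + s^{2} + 5 s} s + s = \frac{s^{2}}{4 + s^{2} + 5 s} + s = s + \frac{s^{2}}{4 + s^{2} + 5 s}$)
$12 M{\left(\left(-2 - 1\right) 3 \right)} = 12 \frac{\left(-2 - 1\right) 3 \left(4 + \left(\left(-2 - 1\right) 3\right)^{2} + 6 \left(-2 - 1\right) 3\right)}{4 + \left(\left(-2 - 1\right) 3\right)^{2} + 5 \left(-2 - 1\right) 3} = 12 \frac{\left(-3\right) 3 \left(4 + \left(\left(-3\right) 3\right)^{2} + 6 \left(\left(-3\right) 3\right)\right)}{4 + \left(\left(-3\right) 3\right)^{2} + 5 \left(\left(-3\right) 3\right)} = 12 \left(- \frac{9 \left(4 + \left(-9\right)^{2} + 6 \left(-9\right)\right)}{4 + \left(-9\right)^{2} + 5 \left(-9\right)}\right) = 12 \left(- \frac{9 \left(4 + 81 - 54\right)}{4 + 81 - 45}\right) = 12 \left(\left(-9\right) \frac{1}{40} \cdot 31\right) = 12 \left(- \frac{279}{40}\right) = - \frac{837}{10}$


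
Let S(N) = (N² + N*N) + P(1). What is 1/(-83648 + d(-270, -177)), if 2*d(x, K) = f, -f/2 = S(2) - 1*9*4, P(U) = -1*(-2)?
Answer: -1/83622 ≈ -1.1959e-5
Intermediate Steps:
P(U) = 2
S(N) = 2 + 2*N² (S(N) = (N² + N*N) + 2 = (N² + N²) + 2 = 2*N² + 2 = 2 + 2*N²)
f = 52 (f = -2*((2 + 2*2²) - 1*9*4) = -2*((2 + 2*4) - 9*4) = -2*((2 + 8) - 36) = -2*(10 - 36) = -2*(-26) = 52)
d(x, K) = 26 (d(x, K) = (½)*52 = 26)
1/(-83648 + d(-270, -177)) = 1/(-83648 + 26) = 1/(-83622) = -1/83622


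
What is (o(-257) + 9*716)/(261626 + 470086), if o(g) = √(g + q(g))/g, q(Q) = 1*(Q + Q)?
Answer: 537/60976 - I*√771/188049984 ≈ 0.0088068 - 1.4766e-7*I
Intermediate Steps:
q(Q) = 2*Q (q(Q) = 1*(2*Q) = 2*Q)
o(g) = √3/√g (o(g) = √(g + 2*g)/g = √(3*g)/g = (√3*√g)/g = √3/√g)
(o(-257) + 9*716)/(261626 + 470086) = (√3/√(-257) + 9*716)/(261626 + 470086) = (√3*(-I*√257/257) + 6444)/731712 = (-I*√771/257 + 6444)*(1/731712) = (6444 - I*√771/257)*(1/731712) = 537/60976 - I*√771/188049984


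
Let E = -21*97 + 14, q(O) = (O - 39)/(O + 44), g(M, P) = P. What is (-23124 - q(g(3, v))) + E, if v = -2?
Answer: -1056133/42 ≈ -25146.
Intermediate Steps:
q(O) = (-39 + O)/(44 + O)
E = -2023 (E = -2037 + 14 = -2023)
(-23124 - q(g(3, v))) + E = (-23124 - (-39 - 2)/(44 - 2)) - 2023 = (-23124 - (-41)/42) - 2023 = (-23124 - 1*(-41/42)) - 2023 = (-23124 + 41/42) - 2023 = -971167/42 - 2023 = -1056133/42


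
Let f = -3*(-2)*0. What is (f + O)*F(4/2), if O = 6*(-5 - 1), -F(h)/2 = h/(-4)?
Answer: -36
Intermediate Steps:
F(h) = h/2 (F(h) = -2*h/(-4) = -2*h*(-1)/4 = -(-1)*h/2 = h/2)
f = 0 (f = 6*0 = 0)
O = -36 (O = 6*(-6) = -36)
(f + O)*F(4/2) = (0 - 36)*((4/2)/2) = -18*4*(½) = -18*2 = -36*1 = -36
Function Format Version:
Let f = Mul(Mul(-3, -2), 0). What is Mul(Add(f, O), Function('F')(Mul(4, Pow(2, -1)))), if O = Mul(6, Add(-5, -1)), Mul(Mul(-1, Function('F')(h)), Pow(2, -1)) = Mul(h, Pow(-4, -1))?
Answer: -36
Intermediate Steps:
Function('F')(h) = Mul(Rational(1, 2), h) (Function('F')(h) = Mul(-2, Mul(h, Pow(-4, -1))) = Mul(-2, Mul(h, Rational(-1, 4))) = Mul(-2, Mul(Rational(-1, 4), h)) = Mul(Rational(1, 2), h))
f = 0 (f = Mul(6, 0) = 0)
O = -36 (O = Mul(6, -6) = -36)
Mul(Add(f, O), Function('F')(Mul(4, Pow(2, -1)))) = Mul(Add(0, -36), Mul(Rational(1, 2), Mul(4, Pow(2, -1)))) = Mul(-36, Mul(Rational(1, 2), Mul(4, Rational(1, 2)))) = Mul(-36, Mul(Rational(1, 2), 2)) = Mul(-36, 1) = -36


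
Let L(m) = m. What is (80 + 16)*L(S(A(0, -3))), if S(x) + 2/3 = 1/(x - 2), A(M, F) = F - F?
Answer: -112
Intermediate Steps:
A(M, F) = 0
S(x) = -2/3 + 1/(-2 + x) (S(x) = -2/3 + 1/(x - 2) = -2/3 + 1/(-2 + x))
(80 + 16)*L(S(A(0, -3))) = (80 + 16)*((7 - 2*0)/(3*(-2 + 0))) = 96*((1/3)*(7 + 0)/(-2)) = 96*((1/3)*(-1/2)*7) = 96*(-7/6) = -112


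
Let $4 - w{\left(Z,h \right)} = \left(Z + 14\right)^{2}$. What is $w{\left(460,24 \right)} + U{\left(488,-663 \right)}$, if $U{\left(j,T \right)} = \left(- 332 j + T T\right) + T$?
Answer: $52218$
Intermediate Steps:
$w{\left(Z,h \right)} = 4 - \left(14 + Z\right)^{2}$ ($w{\left(Z,h \right)} = 4 - \left(Z + 14\right)^{2} = 4 - \left(14 + Z\right)^{2}$)
$U{\left(j,T \right)} = T + T^{2} - 332 j$ ($U{\left(j,T \right)} = \left(- 332 j + T^{2}\right) + T = \left(T^{2} - 332 j\right) + T = T + T^{2} - 332 j$)
$w{\left(460,24 \right)} + U{\left(488,-663 \right)} = \left(4 - \left(14 + 460\right)^{2}\right) - \left(162679 - 439569\right) = \left(4 - 474^{2}\right) - -276890 = \left(4 - 224676\right) + 276890 = -224672 + 276890 = 52218$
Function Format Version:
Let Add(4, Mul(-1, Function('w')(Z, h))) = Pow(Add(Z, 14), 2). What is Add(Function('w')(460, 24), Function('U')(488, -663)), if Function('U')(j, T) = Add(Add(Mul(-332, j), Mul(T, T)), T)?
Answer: 52218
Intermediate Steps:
Function('w')(Z, h) = Add(4, Mul(-1, Pow(Add(14, Z), 2))) (Function('w')(Z, h) = Add(4, Mul(-1, Pow(Add(Z, 14), 2))) = Add(4, Mul(-1, Pow(Add(14, Z), 2))))
Function('U')(j, T) = Add(T, Pow(T, 2), Mul(-332, j)) (Function('U')(j, T) = Add(Add(Mul(-332, j), Pow(T, 2)), T) = Add(Add(Pow(T, 2), Mul(-332, j)), T) = Add(T, Pow(T, 2), Mul(-332, j)))
Add(Function('w')(460, 24), Function('U')(488, -663)) = Add(Add(4, Mul(-1, Pow(Add(14, 460), 2))), Add(-663, Pow(-663, 2), Mul(-332, 488))) = Add(Add(4, Mul(-1, Pow(474, 2))), Add(-663, 439569, -162016)) = Add(Add(4, Mul(-1, 224676)), 276890) = Add(Add(4, -224676), 276890) = Add(-224672, 276890) = 52218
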